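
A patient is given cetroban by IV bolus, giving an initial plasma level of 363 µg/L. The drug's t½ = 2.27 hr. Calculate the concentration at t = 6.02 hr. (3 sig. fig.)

57.8 µg/L

k = ln 2 / 2.27 = 0.3054 hr⁻¹
6.02 hr is 2.652 half-lives, so C = 363 × (1/2)^2.652 = 363 × 0.1591 ≈ 57.8 µg/L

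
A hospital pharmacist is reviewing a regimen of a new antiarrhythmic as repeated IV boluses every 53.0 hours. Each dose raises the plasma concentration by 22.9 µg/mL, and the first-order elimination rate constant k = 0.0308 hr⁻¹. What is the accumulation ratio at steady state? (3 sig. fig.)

Fraction remaining after one interval: e^(−kτ) = e^(−0.03080 × 53.0) = 0.1955
R = 1 / (1 − 0.1955) = 1 / 0.8045 ≈ 1.24

1.24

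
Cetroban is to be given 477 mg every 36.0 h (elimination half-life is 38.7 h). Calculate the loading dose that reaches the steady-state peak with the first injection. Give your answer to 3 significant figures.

1000 mg

k = ln 2 / 38.7 = 0.01791 h⁻¹
Accumulation ratio R = 1 / (1 − e^(−kτ)) = 1 / (1 − e^(−0.01791×36.0)) = 1 / (1 − 0.5248) = 2.104
Loading dose = maintenance dose × R = 477 × 2.104 ≈ 1000 mg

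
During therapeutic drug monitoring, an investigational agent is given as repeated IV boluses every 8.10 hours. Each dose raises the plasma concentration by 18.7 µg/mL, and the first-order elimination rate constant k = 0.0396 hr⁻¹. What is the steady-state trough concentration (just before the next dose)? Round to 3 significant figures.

49.4 µg/mL

Fraction remaining after one interval: e^(−kτ) = e^(−0.03960 × 8.10) = 0.7256
R = 1 / (1 − 0.7256) = 3.644
Css,max = 18.7 × 3.644 = 68.15 µg/mL
Css,min = Css,max × e^(−kτ) = 68.15 × 0.7256 ≈ 49.4 µg/mL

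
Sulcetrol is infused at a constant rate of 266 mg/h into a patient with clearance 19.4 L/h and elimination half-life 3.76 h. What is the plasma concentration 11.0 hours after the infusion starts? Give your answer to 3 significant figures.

11.9 mg/L

Css = rate / CL = 266 / 19.4 = 13.71 mg/L
k = ln 2 / 3.76 = 0.1843 h⁻¹
C(t) = Css (1 − e^(−kt)) = 13.71 × (1 − e^(−2.028)) = 13.71 × 0.8684 ≈ 11.9 mg/L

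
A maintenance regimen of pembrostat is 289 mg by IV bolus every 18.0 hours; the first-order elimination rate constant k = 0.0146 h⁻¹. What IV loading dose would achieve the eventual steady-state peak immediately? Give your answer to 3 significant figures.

Accumulation ratio R = 1 / (1 − e^(−kτ)) = 1 / (1 − e^(−0.01460×18.0)) = 1 / (1 − 0.7689) = 4.327
Loading dose = maintenance dose × R = 289 × 4.327 ≈ 1250 mg

1250 mg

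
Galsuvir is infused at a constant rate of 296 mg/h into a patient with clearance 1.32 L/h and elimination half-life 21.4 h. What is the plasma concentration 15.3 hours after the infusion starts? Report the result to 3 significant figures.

Css = rate / CL = 296 / 1.32 = 224.2 µg/mL
k = ln 2 / 21.4 = 0.03239 h⁻¹
C(t) = Css (1 − e^(−kt)) = 224.2 × (1 − e^(−0.4956)) = 224.2 × 0.3908 ≈ 87.6 µg/mL

87.6 µg/mL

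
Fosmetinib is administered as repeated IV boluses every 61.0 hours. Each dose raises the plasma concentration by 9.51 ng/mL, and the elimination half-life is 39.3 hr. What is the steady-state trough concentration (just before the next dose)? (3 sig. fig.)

4.92 ng/mL

k = ln 2 / 39.3 = 0.01764 hr⁻¹
Fraction remaining after one interval: e^(−kτ) = e^(−0.01764 × 61.0) = 0.3410
R = 1 / (1 − 0.3410) = 1.517
Css,max = 9.51 × 1.517 = 14.43 ng/mL
Css,min = Css,max × e^(−kτ) = 14.43 × 0.3410 ≈ 4.92 ng/mL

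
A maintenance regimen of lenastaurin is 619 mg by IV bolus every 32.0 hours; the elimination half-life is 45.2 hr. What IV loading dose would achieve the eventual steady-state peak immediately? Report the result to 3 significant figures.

1600 mg

k = ln 2 / 45.2 = 0.01534 hr⁻¹
Accumulation ratio R = 1 / (1 − e^(−kτ)) = 1 / (1 − e^(−0.01534×32.0)) = 1 / (1 − 0.6122) = 2.579
Loading dose = maintenance dose × R = 619 × 2.579 ≈ 1600 mg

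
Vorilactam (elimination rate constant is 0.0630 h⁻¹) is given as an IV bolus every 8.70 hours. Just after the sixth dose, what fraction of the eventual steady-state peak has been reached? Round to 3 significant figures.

f_n = 1 − e^(−nkτ) = 1 − e^(−6 × 0.06300 × 8.70) = 1 − e^(−3.289) = 1 − 0.03731 ≈ 0.963

0.963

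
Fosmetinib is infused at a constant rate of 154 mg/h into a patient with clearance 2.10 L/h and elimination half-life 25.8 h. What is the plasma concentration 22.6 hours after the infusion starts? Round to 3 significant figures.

33.4 µg/mL

Css = rate / CL = 154 / 2.10 = 73.33 µg/mL
k = ln 2 / 25.8 = 0.02687 h⁻¹
C(t) = Css (1 − e^(−kt)) = 73.33 × (1 − e^(−0.6072)) = 73.33 × 0.4551 ≈ 33.4 µg/mL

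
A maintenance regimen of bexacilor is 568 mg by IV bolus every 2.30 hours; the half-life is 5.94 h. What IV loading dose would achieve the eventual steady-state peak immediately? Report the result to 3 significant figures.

2410 mg

k = ln 2 / 5.94 = 0.1167 h⁻¹
Accumulation ratio R = 1 / (1 − e^(−kτ)) = 1 / (1 − e^(−0.1167×2.30)) = 1 / (1 − 0.7646) = 4.248
Loading dose = maintenance dose × R = 568 × 4.248 ≈ 2410 mg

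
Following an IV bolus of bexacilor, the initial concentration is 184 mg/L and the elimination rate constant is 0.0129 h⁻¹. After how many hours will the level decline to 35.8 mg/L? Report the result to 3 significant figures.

C(t) = C₀ e^(−kt)  ⇒  t = ln(C₀/C) / k
t = ln(184/35.8) / 0.01290 = 1.637 / 0.01290 ≈ 127 hours

127 hours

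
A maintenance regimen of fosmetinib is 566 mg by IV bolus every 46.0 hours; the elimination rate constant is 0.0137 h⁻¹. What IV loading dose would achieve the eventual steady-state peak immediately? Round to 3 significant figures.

1210 mg

Accumulation ratio R = 1 / (1 − e^(−kτ)) = 1 / (1 − e^(−0.01370×46.0)) = 1 / (1 − 0.5325) = 2.139
Loading dose = maintenance dose × R = 566 × 2.139 ≈ 1210 mg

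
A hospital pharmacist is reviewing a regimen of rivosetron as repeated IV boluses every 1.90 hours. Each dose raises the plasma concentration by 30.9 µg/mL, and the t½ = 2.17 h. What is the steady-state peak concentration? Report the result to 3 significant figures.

k = ln 2 / 2.17 = 0.3194 h⁻¹
Fraction remaining after one interval: e^(−kτ) = e^(−0.3194 × 1.90) = 0.5450
R = 1 / (1 − 0.5450) = 2.198
Css,max = 30.9 × 2.198 ≈ 67.9 µg/mL

67.9 µg/mL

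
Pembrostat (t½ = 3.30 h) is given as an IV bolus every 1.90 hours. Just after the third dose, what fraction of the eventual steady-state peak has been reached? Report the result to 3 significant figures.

k = ln 2 / 3.30 = 0.2100 h⁻¹
f_n = 1 − e^(−nkτ) = 1 − e^(−3 × 0.2100 × 1.90) = 1 − e^(−1.197) = 1 − 0.3020 ≈ 0.698

0.698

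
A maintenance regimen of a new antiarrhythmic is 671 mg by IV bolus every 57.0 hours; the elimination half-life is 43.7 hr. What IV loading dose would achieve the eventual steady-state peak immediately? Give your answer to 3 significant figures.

1130 mg

k = ln 2 / 43.7 = 0.01586 hr⁻¹
Accumulation ratio R = 1 / (1 − e^(−kτ)) = 1 / (1 − e^(−0.01586×57.0)) = 1 / (1 − 0.4049) = 1.680
Loading dose = maintenance dose × R = 671 × 1.680 ≈ 1130 mg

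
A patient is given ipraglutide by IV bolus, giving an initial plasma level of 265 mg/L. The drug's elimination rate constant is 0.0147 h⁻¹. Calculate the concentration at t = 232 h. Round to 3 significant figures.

C(t) = C₀ e^(−kt) = 265 × e^(−0.01470 × 232) = 265 × e^(−3.410) = 265 × 0.03303 ≈ 8.75 mg/L

8.75 mg/L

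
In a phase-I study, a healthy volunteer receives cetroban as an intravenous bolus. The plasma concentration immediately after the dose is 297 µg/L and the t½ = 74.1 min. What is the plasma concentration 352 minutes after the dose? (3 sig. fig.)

k = ln 2 / 74.1 = 0.009354 min⁻¹
352 min is 4.750 half-lives, so C = 297 × (1/2)^4.750 = 297 × 0.03715 ≈ 11.0 µg/L

11.0 µg/L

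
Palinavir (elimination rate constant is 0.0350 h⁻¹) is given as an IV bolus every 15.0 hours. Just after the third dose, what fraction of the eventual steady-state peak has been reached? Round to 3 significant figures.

f_n = 1 − e^(−nkτ) = 1 − e^(−3 × 0.03500 × 15.0) = 1 − e^(−1.575) = 1 − 0.2070 ≈ 0.793

0.793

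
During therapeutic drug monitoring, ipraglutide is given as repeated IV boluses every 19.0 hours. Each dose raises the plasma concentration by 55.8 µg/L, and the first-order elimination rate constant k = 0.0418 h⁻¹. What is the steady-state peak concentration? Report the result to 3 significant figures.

Fraction remaining after one interval: e^(−kτ) = e^(−0.04180 × 19.0) = 0.4519
R = 1 / (1 − 0.4519) = 1.825
Css,max = 55.8 × 1.825 ≈ 102 µg/L

102 µg/L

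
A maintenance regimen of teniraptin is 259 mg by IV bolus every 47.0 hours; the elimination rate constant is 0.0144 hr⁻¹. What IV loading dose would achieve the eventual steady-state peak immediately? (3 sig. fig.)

527 mg

Accumulation ratio R = 1 / (1 − e^(−kτ)) = 1 / (1 − e^(−0.01440×47.0)) = 1 / (1 − 0.5082) = 2.034
Loading dose = maintenance dose × R = 259 × 2.034 ≈ 527 mg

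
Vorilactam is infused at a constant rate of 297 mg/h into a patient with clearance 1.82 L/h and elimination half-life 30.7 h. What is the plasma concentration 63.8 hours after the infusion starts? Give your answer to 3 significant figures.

125 mg/L

Css = rate / CL = 297 / 1.82 = 163.2 mg/L
k = ln 2 / 30.7 = 0.02258 h⁻¹
C(t) = Css (1 − e^(−kt)) = 163.2 × (1 − e^(−1.440)) = 163.2 × 0.7632 ≈ 125 mg/L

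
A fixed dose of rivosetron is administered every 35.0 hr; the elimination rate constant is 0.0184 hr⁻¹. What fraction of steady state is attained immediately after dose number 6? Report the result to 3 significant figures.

0.979

f_n = 1 − e^(−nkτ) = 1 − e^(−6 × 0.01840 × 35.0) = 1 − e^(−3.864) = 1 − 0.02098 ≈ 0.979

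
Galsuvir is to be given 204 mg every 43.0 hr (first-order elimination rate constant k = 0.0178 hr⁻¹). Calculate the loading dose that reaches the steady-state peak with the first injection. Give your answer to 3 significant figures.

381 mg

Accumulation ratio R = 1 / (1 − e^(−kτ)) = 1 / (1 − e^(−0.01780×43.0)) = 1 / (1 − 0.4651) = 1.870
Loading dose = maintenance dose × R = 204 × 1.870 ≈ 381 mg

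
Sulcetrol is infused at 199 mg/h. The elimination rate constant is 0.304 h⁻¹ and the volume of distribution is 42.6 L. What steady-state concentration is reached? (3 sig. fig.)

CL = k · V = 0.304 × 42.6 = 12.95 L/h
Css = rate / CL = 199 / 12.95 ≈ 15.4 µg/mL

15.4 µg/mL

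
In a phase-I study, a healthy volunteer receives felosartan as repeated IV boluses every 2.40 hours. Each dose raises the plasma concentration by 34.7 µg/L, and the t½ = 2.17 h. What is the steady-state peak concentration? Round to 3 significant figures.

64.8 µg/L

k = ln 2 / 2.17 = 0.3194 h⁻¹
Fraction remaining after one interval: e^(−kτ) = e^(−0.3194 × 2.40) = 0.4646
R = 1 / (1 − 0.4646) = 1.868
Css,max = 34.7 × 1.868 ≈ 64.8 µg/L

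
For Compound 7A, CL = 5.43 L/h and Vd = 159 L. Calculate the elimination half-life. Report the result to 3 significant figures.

k = CL / V = 5.43 / 159 = 0.03415 h⁻¹
t½ = ln 2 / k = ln 2 / 0.03415 ≈ 20.3 hours

20.3 hours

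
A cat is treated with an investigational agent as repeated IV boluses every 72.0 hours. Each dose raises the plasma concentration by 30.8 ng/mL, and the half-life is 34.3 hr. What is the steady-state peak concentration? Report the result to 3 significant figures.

40.2 ng/mL

k = ln 2 / 34.3 = 0.02021 hr⁻¹
Fraction remaining after one interval: e^(−kτ) = e^(−0.02021 × 72.0) = 0.2334
R = 1 / (1 − 0.2334) = 1.304
Css,max = 30.8 × 1.304 ≈ 40.2 ng/mL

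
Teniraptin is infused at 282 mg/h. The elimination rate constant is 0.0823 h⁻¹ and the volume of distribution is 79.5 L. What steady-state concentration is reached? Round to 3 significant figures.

43.1 mg/L

CL = k · V = 0.0823 × 79.5 = 6.543 L/h
Css = rate / CL = 282 / 6.543 ≈ 43.1 mg/L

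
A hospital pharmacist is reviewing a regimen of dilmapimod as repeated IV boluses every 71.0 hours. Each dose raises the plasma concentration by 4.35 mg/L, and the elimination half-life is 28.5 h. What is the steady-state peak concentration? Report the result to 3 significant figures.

k = ln 2 / 28.5 = 0.02432 h⁻¹
Fraction remaining after one interval: e^(−kτ) = e^(−0.02432 × 71.0) = 0.1779
R = 1 / (1 − 0.1779) = 1.216
Css,max = 4.35 × 1.216 ≈ 5.29 mg/L

5.29 mg/L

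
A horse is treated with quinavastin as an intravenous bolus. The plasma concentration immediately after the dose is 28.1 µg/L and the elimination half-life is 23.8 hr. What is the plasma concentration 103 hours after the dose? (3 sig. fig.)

1.40 µg/L

k = ln 2 / 23.8 = 0.02912 hr⁻¹
C(t) = C₀ e^(−kt) = 28.1 × e^(−0.02912 × 103) = 28.1 × e^(−3.000) = 28.1 × 0.04980 ≈ 1.40 µg/L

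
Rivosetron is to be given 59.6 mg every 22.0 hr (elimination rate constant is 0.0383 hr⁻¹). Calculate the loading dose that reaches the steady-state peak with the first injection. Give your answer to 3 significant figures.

105 mg

Accumulation ratio R = 1 / (1 − e^(−kτ)) = 1 / (1 − e^(−0.03830×22.0)) = 1 / (1 − 0.4306) = 1.756
Loading dose = maintenance dose × R = 59.6 × 1.756 ≈ 105 mg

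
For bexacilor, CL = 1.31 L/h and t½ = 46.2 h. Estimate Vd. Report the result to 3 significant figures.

87.3 L

k = ln 2 / t½ = ln 2 / 46.2 = 0.01500 h⁻¹
V = CL / k = 1.31 / 0.01500 ≈ 87.3 L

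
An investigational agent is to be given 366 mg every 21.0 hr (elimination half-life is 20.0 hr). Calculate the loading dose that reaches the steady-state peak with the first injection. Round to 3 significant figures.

708 mg

k = ln 2 / 20.0 = 0.03466 hr⁻¹
Accumulation ratio R = 1 / (1 − e^(−kτ)) = 1 / (1 − e^(−0.03466×21.0)) = 1 / (1 − 0.4830) = 1.934
Loading dose = maintenance dose × R = 366 × 1.934 ≈ 708 mg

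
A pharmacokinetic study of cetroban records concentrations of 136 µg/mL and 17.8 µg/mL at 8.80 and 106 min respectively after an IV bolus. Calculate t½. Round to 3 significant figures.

33.1 minutes

k = ln(C₁/C₂) / (t₂ − t₁) = ln(136/17.8) / (106 − 8.80)
  = 2.033 / 97.20 = 0.02092 min⁻¹
t½ = ln 2 / k = ln 2 / 0.02092 ≈ 33.1 minutes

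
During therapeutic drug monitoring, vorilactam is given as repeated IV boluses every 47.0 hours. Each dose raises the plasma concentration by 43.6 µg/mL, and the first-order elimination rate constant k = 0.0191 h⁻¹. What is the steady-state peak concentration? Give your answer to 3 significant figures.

73.6 µg/mL

Fraction remaining after one interval: e^(−kτ) = e^(−0.01910 × 47.0) = 0.4075
R = 1 / (1 − 0.4075) = 1.688
Css,max = 43.6 × 1.688 ≈ 73.6 µg/mL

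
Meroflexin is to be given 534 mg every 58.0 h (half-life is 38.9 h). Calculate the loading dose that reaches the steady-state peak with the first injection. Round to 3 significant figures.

k = ln 2 / 38.9 = 0.01782 h⁻¹
Accumulation ratio R = 1 / (1 − e^(−kτ)) = 1 / (1 − e^(−0.01782×58.0)) = 1 / (1 − 0.3558) = 1.552
Loading dose = maintenance dose × R = 534 × 1.552 ≈ 829 mg

829 mg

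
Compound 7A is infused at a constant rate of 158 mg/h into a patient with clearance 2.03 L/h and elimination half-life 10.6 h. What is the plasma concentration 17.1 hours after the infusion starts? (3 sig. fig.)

52.4 µg/mL

Css = rate / CL = 158 / 2.03 = 77.83 µg/mL
k = ln 2 / 10.6 = 0.06539 h⁻¹
C(t) = Css (1 − e^(−kt)) = 77.83 × (1 − e^(−1.118)) = 77.83 × 0.6731 ≈ 52.4 µg/mL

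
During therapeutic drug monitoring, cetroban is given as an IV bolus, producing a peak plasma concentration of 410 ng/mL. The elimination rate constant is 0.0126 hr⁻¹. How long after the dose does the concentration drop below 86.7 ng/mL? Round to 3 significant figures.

123 hours

C(t) = C₀ e^(−kt)  ⇒  t = ln(C₀/C) / k
t = ln(410/86.7) / 0.01260 = 1.554 / 0.01260 ≈ 123 hours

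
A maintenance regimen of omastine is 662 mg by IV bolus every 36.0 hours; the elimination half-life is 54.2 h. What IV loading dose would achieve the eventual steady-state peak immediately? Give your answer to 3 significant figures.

1790 mg

k = ln 2 / 54.2 = 0.01279 h⁻¹
Accumulation ratio R = 1 / (1 − e^(−kτ)) = 1 / (1 − e^(−0.01279×36.0)) = 1 / (1 − 0.6310) = 2.710
Loading dose = maintenance dose × R = 662 × 2.710 ≈ 1790 mg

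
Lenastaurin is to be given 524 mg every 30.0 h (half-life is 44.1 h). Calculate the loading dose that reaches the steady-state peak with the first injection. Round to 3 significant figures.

1390 mg

k = ln 2 / 44.1 = 0.01572 h⁻¹
Accumulation ratio R = 1 / (1 − e^(−kτ)) = 1 / (1 − e^(−0.01572×30.0)) = 1 / (1 − 0.6240) = 2.660
Loading dose = maintenance dose × R = 524 × 2.660 ≈ 1390 mg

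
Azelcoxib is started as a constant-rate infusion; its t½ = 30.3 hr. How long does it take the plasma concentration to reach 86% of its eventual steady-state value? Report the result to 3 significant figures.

k = ln 2 / 30.3 = 0.02288 hr⁻¹
f = 1 − e^(−kt)  ⇒  t = −ln(1 − f) / k
t = −ln(1 − 0.86) / 0.02288 = 1.966 / 0.02288 ≈ 85.9 hours

85.9 hours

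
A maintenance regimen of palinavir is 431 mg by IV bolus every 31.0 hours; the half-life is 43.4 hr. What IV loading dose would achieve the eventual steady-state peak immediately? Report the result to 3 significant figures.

k = ln 2 / 43.4 = 0.01597 hr⁻¹
Accumulation ratio R = 1 / (1 − e^(−kτ)) = 1 / (1 − e^(−0.01597×31.0)) = 1 / (1 − 0.6095) = 2.561
Loading dose = maintenance dose × R = 431 × 2.561 ≈ 1100 mg

1100 mg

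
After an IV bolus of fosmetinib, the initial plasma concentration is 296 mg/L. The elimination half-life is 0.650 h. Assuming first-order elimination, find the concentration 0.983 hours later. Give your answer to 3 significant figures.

104 mg/L

k = ln 2 / 0.650 = 1.066 h⁻¹
0.983 h is 1.512 half-lives, so C = 296 × (1/2)^1.512 = 296 × 0.3506 ≈ 104 mg/L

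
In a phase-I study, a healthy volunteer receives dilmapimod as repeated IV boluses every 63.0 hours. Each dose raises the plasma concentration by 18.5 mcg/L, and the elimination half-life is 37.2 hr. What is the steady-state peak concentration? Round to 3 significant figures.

26.8 mcg/L

k = ln 2 / 37.2 = 0.01863 hr⁻¹
Fraction remaining after one interval: e^(−kτ) = e^(−0.01863 × 63.0) = 0.3092
R = 1 / (1 − 0.3092) = 1.448
Css,max = 18.5 × 1.448 ≈ 26.8 mcg/L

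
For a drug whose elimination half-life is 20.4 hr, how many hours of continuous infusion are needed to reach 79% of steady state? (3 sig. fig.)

k = ln 2 / 20.4 = 0.03398 hr⁻¹
f = 1 − e^(−kt)  ⇒  t = −ln(1 − f) / k
t = −ln(1 − 0.79) / 0.03398 = 1.561 / 0.03398 ≈ 45.9 hours

45.9 hours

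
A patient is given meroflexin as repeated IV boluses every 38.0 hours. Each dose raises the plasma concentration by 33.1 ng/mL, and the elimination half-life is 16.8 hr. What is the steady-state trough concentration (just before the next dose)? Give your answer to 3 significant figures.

8.72 ng/mL

k = ln 2 / 16.8 = 0.04126 hr⁻¹
Fraction remaining after one interval: e^(−kτ) = e^(−0.04126 × 38.0) = 0.2085
R = 1 / (1 − 0.2085) = 1.263
Css,max = 33.1 × 1.263 = 41.82 ng/mL
Css,min = Css,max × e^(−kτ) = 41.82 × 0.2085 ≈ 8.72 ng/mL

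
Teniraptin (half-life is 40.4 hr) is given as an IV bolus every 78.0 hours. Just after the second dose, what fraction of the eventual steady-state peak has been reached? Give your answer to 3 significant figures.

0.931

k = ln 2 / 40.4 = 0.01716 hr⁻¹
f_n = 1 − e^(−nkτ) = 1 − e^(−2 × 0.01716 × 78.0) = 1 − e^(−2.677) = 1 − 0.06880 ≈ 0.931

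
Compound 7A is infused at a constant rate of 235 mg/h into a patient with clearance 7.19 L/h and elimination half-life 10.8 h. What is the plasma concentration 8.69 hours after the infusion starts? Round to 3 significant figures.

14.0 mg/L

Css = rate / CL = 235 / 7.19 = 32.68 mg/L
k = ln 2 / 10.8 = 0.06418 h⁻¹
C(t) = Css (1 − e^(−kt)) = 32.68 × (1 − e^(−0.5577)) = 32.68 × 0.4275 ≈ 14.0 mg/L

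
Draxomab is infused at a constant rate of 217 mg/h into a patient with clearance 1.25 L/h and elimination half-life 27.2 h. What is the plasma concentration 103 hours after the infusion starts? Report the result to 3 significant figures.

161 mg/L

Css = rate / CL = 217 / 1.25 = 173.6 mg/L
k = ln 2 / 27.2 = 0.02548 h⁻¹
C(t) = Css (1 − e^(−kt)) = 173.6 × (1 − e^(−2.625)) = 173.6 × 0.9275 ≈ 161 mg/L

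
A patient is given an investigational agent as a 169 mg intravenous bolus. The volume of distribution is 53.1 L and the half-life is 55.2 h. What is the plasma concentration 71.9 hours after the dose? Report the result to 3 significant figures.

C₀ = dose / V = 169 / 53.1 = 3.183 mg/L
k = ln 2 / 55.2 = 0.01256 h⁻¹
C(t) = C₀ e^(−kt) = 3.183 × e^(−0.01256 × 71.9) = 3.183 × e^(−0.9028) = 3.183 × 0.4054 ≈ 1.29 mg/L

1.29 mg/L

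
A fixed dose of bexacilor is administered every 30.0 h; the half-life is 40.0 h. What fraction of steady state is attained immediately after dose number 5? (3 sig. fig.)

0.926

k = ln 2 / 40.0 = 0.01733 h⁻¹
f_n = 1 − e^(−nkτ) = 1 − e^(−5 × 0.01733 × 30.0) = 1 − e^(−2.599) = 1 − 0.07433 ≈ 0.926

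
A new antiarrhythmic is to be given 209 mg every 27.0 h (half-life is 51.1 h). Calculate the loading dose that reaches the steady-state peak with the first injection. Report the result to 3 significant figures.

k = ln 2 / 51.1 = 0.01356 h⁻¹
Accumulation ratio R = 1 / (1 − e^(−kτ)) = 1 / (1 − e^(−0.01356×27.0)) = 1 / (1 − 0.6933) = 3.261
Loading dose = maintenance dose × R = 209 × 3.261 ≈ 682 mg

682 mg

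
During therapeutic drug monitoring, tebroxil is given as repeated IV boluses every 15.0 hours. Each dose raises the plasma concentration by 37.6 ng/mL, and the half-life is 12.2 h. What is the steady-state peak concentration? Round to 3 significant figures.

k = ln 2 / 12.2 = 0.05682 h⁻¹
Fraction remaining after one interval: e^(−kτ) = e^(−0.05682 × 15.0) = 0.4265
R = 1 / (1 − 0.4265) = 1.744
Css,max = 37.6 × 1.744 ≈ 65.6 ng/mL

65.6 ng/mL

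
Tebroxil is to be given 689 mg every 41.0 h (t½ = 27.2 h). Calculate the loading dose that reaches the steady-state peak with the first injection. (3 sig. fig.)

1060 mg

k = ln 2 / 27.2 = 0.02548 h⁻¹
Accumulation ratio R = 1 / (1 − e^(−kτ)) = 1 / (1 − e^(−0.02548×41.0)) = 1 / (1 − 0.3518) = 1.543
Loading dose = maintenance dose × R = 689 × 1.543 ≈ 1060 mg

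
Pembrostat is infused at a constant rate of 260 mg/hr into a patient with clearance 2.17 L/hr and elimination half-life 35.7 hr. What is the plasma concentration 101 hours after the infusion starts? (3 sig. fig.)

103 mg/L

Css = rate / CL = 260 / 2.17 = 119.8 mg/L
k = ln 2 / 35.7 = 0.01942 hr⁻¹
C(t) = Css (1 − e^(−kt)) = 119.8 × (1 − e^(−1.961)) = 119.8 × 0.8593 ≈ 103 mg/L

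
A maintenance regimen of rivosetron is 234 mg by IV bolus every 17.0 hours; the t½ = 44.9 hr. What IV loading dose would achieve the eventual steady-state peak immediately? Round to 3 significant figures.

1010 mg

k = ln 2 / 44.9 = 0.01544 hr⁻¹
Accumulation ratio R = 1 / (1 − e^(−kτ)) = 1 / (1 − e^(−0.01544×17.0)) = 1 / (1 − 0.7692) = 4.332
Loading dose = maintenance dose × R = 234 × 4.332 ≈ 1010 mg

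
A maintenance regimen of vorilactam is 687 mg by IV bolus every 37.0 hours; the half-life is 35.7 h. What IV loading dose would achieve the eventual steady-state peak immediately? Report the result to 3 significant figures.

1340 mg

k = ln 2 / 35.7 = 0.01942 h⁻¹
Accumulation ratio R = 1 / (1 − e^(−kτ)) = 1 / (1 − e^(−0.01942×37.0)) = 1 / (1 − 0.4875) = 1.951
Loading dose = maintenance dose × R = 687 × 1.951 ≈ 1340 mg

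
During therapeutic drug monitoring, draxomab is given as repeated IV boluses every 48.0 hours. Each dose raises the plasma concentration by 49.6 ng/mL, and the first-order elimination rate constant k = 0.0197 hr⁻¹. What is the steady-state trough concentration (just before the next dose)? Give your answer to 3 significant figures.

Fraction remaining after one interval: e^(−kτ) = e^(−0.01970 × 48.0) = 0.3884
R = 1 / (1 − 0.3884) = 1.635
Css,max = 49.6 × 1.635 = 81.10 ng/mL
Css,min = Css,max × e^(−kτ) = 81.10 × 0.3884 ≈ 31.5 ng/mL

31.5 ng/mL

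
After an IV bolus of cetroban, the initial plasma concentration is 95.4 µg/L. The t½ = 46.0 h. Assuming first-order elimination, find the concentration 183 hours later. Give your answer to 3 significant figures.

6.05 µg/L

k = ln 2 / 46.0 = 0.01507 h⁻¹
C(t) = C₀ e^(−kt) = 95.4 × e^(−0.01507 × 183) = 95.4 × e^(−2.758) = 95.4 × 0.06345 ≈ 6.05 µg/L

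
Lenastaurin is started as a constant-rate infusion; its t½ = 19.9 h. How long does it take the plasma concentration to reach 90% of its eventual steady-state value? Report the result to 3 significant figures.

k = ln 2 / 19.9 = 0.03483 h⁻¹
f = 1 − e^(−kt)  ⇒  t = −ln(1 − f) / k
t = −ln(1 − 0.9) / 0.03483 = 2.303 / 0.03483 ≈ 66.1 hours

66.1 hours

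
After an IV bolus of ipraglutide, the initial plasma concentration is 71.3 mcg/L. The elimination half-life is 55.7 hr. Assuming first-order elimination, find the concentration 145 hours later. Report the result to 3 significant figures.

11.7 mcg/L

k = ln 2 / 55.7 = 0.01244 hr⁻¹
C(t) = C₀ e^(−kt) = 71.3 × e^(−0.01244 × 145) = 71.3 × e^(−1.804) = 71.3 × 0.1646 ≈ 11.7 mcg/L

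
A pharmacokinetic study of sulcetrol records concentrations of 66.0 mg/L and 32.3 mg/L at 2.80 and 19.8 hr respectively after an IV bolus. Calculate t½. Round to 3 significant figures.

k = ln(C₁/C₂) / (t₂ − t₁) = ln(66.0/32.3) / (19.8 − 2.80)
  = 0.7146 / 17.00 = 0.04203 hr⁻¹
t½ = ln 2 / k = ln 2 / 0.04203 ≈ 16.5 hours

16.5 hours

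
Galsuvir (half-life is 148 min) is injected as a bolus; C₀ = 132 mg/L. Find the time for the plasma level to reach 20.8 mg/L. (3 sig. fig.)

395 minutes

k = ln 2 / 148 = 0.004683 min⁻¹
C(t) = C₀ e^(−kt)  ⇒  t = ln(C₀/C) / k
t = ln(132/20.8) / 0.004683 = 1.848 / 0.004683 ≈ 395 minutes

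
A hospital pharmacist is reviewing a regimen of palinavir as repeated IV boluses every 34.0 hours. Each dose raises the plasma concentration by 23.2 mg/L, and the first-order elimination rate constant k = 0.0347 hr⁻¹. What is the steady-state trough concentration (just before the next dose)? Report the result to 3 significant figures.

Fraction remaining after one interval: e^(−kτ) = e^(−0.03470 × 34.0) = 0.3073
R = 1 / (1 − 0.3073) = 1.444
Css,max = 23.2 × 1.444 = 33.49 mg/L
Css,min = Css,max × e^(−kτ) = 33.49 × 0.3073 ≈ 10.3 mg/L

10.3 mg/L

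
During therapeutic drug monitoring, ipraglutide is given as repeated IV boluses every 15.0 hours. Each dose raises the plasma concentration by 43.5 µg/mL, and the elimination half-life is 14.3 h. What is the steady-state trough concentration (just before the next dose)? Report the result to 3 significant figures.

k = ln 2 / 14.3 = 0.04847 h⁻¹
Fraction remaining after one interval: e^(−kτ) = e^(−0.04847 × 15.0) = 0.4833
R = 1 / (1 − 0.4833) = 1.935
Css,max = 43.5 × 1.935 = 84.19 µg/mL
Css,min = Css,max × e^(−kτ) = 84.19 × 0.4833 ≈ 40.7 µg/mL

40.7 µg/mL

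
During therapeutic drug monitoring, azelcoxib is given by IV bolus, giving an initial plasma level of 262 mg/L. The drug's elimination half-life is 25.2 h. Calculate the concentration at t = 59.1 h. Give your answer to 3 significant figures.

51.6 mg/L

k = ln 2 / 25.2 = 0.02751 h⁻¹
59.1 h is 2.345 half-lives, so C = 262 × (1/2)^2.345 = 262 × 0.1968 ≈ 51.6 mg/L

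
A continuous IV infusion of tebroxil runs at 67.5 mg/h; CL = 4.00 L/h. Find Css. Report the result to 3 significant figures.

16.9 µg/mL

Css = infusion rate / CL = 67.5 / 4.00 ≈ 16.9 µg/mL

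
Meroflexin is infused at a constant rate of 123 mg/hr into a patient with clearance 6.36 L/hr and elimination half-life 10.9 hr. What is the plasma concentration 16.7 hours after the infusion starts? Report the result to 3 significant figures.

Css = rate / CL = 123 / 6.36 = 19.34 µg/mL
k = ln 2 / 10.9 = 0.06359 hr⁻¹
C(t) = Css (1 − e^(−kt)) = 19.34 × (1 − e^(−1.062)) = 19.34 × 0.6542 ≈ 12.7 µg/mL

12.7 µg/mL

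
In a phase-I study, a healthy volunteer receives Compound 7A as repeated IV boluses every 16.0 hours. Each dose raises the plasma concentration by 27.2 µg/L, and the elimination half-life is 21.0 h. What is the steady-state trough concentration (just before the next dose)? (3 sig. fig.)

39.1 µg/L

k = ln 2 / 21.0 = 0.03301 h⁻¹
Fraction remaining after one interval: e^(−kτ) = e^(−0.03301 × 16.0) = 0.5897
R = 1 / (1 − 0.5897) = 2.437
Css,max = 27.2 × 2.437 = 66.30 µg/L
Css,min = Css,max × e^(−kτ) = 66.30 × 0.5897 ≈ 39.1 µg/L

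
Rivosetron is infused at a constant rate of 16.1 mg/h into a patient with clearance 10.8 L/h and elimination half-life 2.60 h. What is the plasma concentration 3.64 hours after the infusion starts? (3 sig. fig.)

Css = rate / CL = 16.1 / 10.8 = 1.491 mg/L
k = ln 2 / 2.60 = 0.2666 h⁻¹
C(t) = Css (1 − e^(−kt)) = 1.491 × (1 − e^(−0.9704)) = 1.491 × 0.6211 ≈ 0.926 mg/L

0.926 mg/L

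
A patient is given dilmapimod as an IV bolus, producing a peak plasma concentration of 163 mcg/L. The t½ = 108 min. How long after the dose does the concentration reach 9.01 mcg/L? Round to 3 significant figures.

k = ln 2 / 108 = 0.006418 min⁻¹
C(t) = C₀ e^(−kt)  ⇒  t = ln(C₀/C) / k
t = ln(163/9.01) / 0.006418 = 2.895 / 0.006418 ≈ 451 minutes

451 minutes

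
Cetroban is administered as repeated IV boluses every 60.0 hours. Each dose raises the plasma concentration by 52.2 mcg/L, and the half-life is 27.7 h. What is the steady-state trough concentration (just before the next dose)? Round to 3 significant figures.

k = ln 2 / 27.7 = 0.02502 h⁻¹
Fraction remaining after one interval: e^(−kτ) = e^(−0.02502 × 60.0) = 0.2228
R = 1 / (1 − 0.2228) = 1.287
Css,max = 52.2 × 1.287 = 67.17 mcg/L
Css,min = Css,max × e^(−kτ) = 67.17 × 0.2228 ≈ 15.0 mcg/L

15.0 mcg/L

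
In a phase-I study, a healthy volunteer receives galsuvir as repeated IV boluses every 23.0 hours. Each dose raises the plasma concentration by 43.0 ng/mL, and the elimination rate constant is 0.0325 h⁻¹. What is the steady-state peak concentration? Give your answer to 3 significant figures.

Fraction remaining after one interval: e^(−kτ) = e^(−0.03250 × 23.0) = 0.4735
R = 1 / (1 − 0.4735) = 1.900
Css,max = 43.0 × 1.900 ≈ 81.7 ng/mL

81.7 ng/mL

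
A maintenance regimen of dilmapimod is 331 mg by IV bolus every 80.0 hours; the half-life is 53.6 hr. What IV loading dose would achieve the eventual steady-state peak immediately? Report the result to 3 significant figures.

k = ln 2 / 53.6 = 0.01293 hr⁻¹
Accumulation ratio R = 1 / (1 − e^(−kτ)) = 1 / (1 − e^(−0.01293×80.0)) = 1 / (1 − 0.3554) = 1.551
Loading dose = maintenance dose × R = 331 × 1.551 ≈ 513 mg

513 mg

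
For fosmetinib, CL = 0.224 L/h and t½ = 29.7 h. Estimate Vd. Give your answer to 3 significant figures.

9.60 L

k = ln 2 / t½ = ln 2 / 29.7 = 0.02334 h⁻¹
V = CL / k = 0.224 / 0.02334 ≈ 9.60 L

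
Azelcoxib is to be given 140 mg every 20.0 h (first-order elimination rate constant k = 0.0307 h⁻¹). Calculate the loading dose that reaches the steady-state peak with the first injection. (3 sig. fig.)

305 mg

Accumulation ratio R = 1 / (1 − e^(−kτ)) = 1 / (1 − e^(−0.03070×20.0)) = 1 / (1 − 0.5412) = 2.180
Loading dose = maintenance dose × R = 140 × 2.180 ≈ 305 mg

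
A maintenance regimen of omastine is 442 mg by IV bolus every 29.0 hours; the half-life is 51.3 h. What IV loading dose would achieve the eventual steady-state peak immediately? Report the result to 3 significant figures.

1360 mg

k = ln 2 / 51.3 = 0.01351 h⁻¹
Accumulation ratio R = 1 / (1 − e^(−kτ)) = 1 / (1 − e^(−0.01351×29.0)) = 1 / (1 − 0.6758) = 3.085
Loading dose = maintenance dose × R = 442 × 3.085 ≈ 1360 mg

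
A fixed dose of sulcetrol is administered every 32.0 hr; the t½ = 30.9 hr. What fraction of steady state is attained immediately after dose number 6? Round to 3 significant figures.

k = ln 2 / 30.9 = 0.02243 hr⁻¹
f_n = 1 − e^(−nkτ) = 1 − e^(−6 × 0.02243 × 32.0) = 1 − e^(−4.307) = 1 − 0.01347 ≈ 0.987

0.987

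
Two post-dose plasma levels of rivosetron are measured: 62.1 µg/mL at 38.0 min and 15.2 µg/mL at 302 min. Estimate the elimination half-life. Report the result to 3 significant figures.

k = ln(C₁/C₂) / (t₂ − t₁) = ln(62.1/15.2) / (302 − 38.0)
  = 1.407 / 264.0 = 0.005331 min⁻¹
t½ = ln 2 / k = ln 2 / 0.005331 ≈ 130 minutes

130 minutes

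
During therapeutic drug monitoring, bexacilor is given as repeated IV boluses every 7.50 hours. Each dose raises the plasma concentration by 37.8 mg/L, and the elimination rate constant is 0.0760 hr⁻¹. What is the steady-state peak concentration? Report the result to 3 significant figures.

87.0 mg/L

Fraction remaining after one interval: e^(−kτ) = e^(−0.07600 × 7.50) = 0.5655
R = 1 / (1 − 0.5655) = 2.302
Css,max = 37.8 × 2.302 ≈ 87.0 mg/L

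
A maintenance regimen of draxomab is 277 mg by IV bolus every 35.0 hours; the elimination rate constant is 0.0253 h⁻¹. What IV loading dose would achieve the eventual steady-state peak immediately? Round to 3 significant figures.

Accumulation ratio R = 1 / (1 − e^(−kτ)) = 1 / (1 − e^(−0.02530×35.0)) = 1 / (1 − 0.4125) = 1.702
Loading dose = maintenance dose × R = 277 × 1.702 ≈ 471 mg

471 mg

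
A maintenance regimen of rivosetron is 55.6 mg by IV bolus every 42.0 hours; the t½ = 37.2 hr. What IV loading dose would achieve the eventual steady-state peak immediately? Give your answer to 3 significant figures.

102 mg

k = ln 2 / 37.2 = 0.01863 hr⁻¹
Accumulation ratio R = 1 / (1 − e^(−kτ)) = 1 / (1 − e^(−0.01863×42.0)) = 1 / (1 − 0.4572) = 1.842
Loading dose = maintenance dose × R = 55.6 × 1.842 ≈ 102 mg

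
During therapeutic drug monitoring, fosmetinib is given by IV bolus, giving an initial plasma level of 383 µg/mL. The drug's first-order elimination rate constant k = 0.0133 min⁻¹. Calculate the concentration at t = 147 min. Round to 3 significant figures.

54.2 µg/mL

C(t) = C₀ e^(−kt) = 383 × e^(−0.01330 × 147) = 383 × e^(−1.955) = 383 × 0.1416 ≈ 54.2 µg/mL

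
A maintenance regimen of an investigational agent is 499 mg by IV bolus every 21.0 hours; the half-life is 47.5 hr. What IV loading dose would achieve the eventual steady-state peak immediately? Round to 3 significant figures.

1890 mg

k = ln 2 / 47.5 = 0.01459 hr⁻¹
Accumulation ratio R = 1 / (1 − e^(−kτ)) = 1 / (1 − e^(−0.01459×21.0)) = 1 / (1 − 0.7361) = 3.789
Loading dose = maintenance dose × R = 499 × 3.789 ≈ 1890 mg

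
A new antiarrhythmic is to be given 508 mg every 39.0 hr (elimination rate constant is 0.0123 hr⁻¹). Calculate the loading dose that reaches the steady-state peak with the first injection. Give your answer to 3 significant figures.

1330 mg

Accumulation ratio R = 1 / (1 − e^(−kτ)) = 1 / (1 − e^(−0.01230×39.0)) = 1 / (1 − 0.6190) = 2.624
Loading dose = maintenance dose × R = 508 × 2.624 ≈ 1330 mg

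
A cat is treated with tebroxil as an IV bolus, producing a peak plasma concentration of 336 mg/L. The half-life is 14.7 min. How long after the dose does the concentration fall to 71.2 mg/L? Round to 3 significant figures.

32.9 minutes

k = ln 2 / 14.7 = 0.04715 min⁻¹
C(t) = C₀ e^(−kt)  ⇒  t = ln(C₀/C) / k
t = ln(336/71.2) / 0.04715 = 1.552 / 0.04715 ≈ 32.9 minutes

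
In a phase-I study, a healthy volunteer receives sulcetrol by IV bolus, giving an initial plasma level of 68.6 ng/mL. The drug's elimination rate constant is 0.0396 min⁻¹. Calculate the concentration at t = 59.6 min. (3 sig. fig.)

6.48 ng/mL

C(t) = C₀ e^(−kt) = 68.6 × e^(−0.03960 × 59.6) = 68.6 × e^(−2.360) = 68.6 × 0.09441 ≈ 6.48 ng/mL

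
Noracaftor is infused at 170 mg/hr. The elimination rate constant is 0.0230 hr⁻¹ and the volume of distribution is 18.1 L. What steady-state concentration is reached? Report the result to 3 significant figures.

408 mg/L

CL = k · V = 0.0230 × 18.1 = 0.4163 L/hr
Css = rate / CL = 170 / 0.4163 ≈ 408 mg/L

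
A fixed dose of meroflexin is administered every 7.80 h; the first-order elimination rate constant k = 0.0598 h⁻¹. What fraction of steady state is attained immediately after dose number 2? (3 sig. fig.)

0.607

f_n = 1 − e^(−nkτ) = 1 − e^(−2 × 0.05980 × 7.80) = 1 − e^(−0.9329) = 1 − 0.3934 ≈ 0.607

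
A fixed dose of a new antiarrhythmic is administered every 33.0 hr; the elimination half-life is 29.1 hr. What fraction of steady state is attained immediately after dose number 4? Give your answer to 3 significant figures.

0.957

k = ln 2 / 29.1 = 0.02382 hr⁻¹
f_n = 1 − e^(−nkτ) = 1 − e^(−4 × 0.02382 × 33.0) = 1 − e^(−3.144) = 1 − 0.04310 ≈ 0.957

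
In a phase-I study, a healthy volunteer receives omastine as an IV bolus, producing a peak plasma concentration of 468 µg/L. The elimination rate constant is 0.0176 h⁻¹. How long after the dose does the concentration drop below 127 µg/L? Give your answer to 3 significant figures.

74.1 hours

C(t) = C₀ e^(−kt)  ⇒  t = ln(C₀/C) / k
t = ln(468/127) / 0.01760 = 1.304 / 0.01760 ≈ 74.1 hours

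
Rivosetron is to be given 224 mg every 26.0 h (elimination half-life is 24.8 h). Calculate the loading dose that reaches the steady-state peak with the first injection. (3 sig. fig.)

434 mg

k = ln 2 / 24.8 = 0.02795 h⁻¹
Accumulation ratio R = 1 / (1 − e^(−kτ)) = 1 / (1 − e^(−0.02795×26.0)) = 1 / (1 − 0.4835) = 1.936
Loading dose = maintenance dose × R = 224 × 1.936 ≈ 434 mg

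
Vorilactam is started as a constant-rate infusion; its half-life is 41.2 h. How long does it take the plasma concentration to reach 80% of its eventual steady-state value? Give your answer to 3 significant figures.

95.7 hours

k = ln 2 / 41.2 = 0.01682 h⁻¹
f = 1 − e^(−kt)  ⇒  t = −ln(1 − f) / k
t = −ln(1 − 0.8) / 0.01682 = 1.609 / 0.01682 ≈ 95.7 hours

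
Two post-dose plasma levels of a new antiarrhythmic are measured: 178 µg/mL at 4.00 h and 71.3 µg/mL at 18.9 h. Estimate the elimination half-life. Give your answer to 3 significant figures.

11.3 hours

k = ln(C₁/C₂) / (t₂ − t₁) = ln(178/71.3) / (18.9 − 4.00)
  = 0.9149 / 14.90 = 0.06140 h⁻¹
t½ = ln 2 / k = ln 2 / 0.06140 ≈ 11.3 hours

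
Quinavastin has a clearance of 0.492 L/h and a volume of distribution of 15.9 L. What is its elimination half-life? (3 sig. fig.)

22.4 hours

k = CL / V = 0.492 / 15.9 = 0.03094 h⁻¹
t½ = ln 2 / k = ln 2 / 0.03094 ≈ 22.4 hours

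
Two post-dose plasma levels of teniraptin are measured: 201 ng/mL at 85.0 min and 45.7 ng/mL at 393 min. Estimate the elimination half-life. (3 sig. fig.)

144 minutes

k = ln(C₁/C₂) / (t₂ − t₁) = ln(201/45.7) / (393 − 85.0)
  = 1.481 / 308.0 = 0.004809 min⁻¹
t½ = ln 2 / k = ln 2 / 0.004809 ≈ 144 minutes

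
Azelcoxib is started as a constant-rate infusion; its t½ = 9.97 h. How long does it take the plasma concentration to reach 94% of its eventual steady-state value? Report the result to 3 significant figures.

40.5 hours

k = ln 2 / 9.97 = 0.06952 h⁻¹
f = 1 − e^(−kt)  ⇒  t = −ln(1 − f) / k
t = −ln(1 − 0.94) / 0.06952 = 2.813 / 0.06952 ≈ 40.5 hours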